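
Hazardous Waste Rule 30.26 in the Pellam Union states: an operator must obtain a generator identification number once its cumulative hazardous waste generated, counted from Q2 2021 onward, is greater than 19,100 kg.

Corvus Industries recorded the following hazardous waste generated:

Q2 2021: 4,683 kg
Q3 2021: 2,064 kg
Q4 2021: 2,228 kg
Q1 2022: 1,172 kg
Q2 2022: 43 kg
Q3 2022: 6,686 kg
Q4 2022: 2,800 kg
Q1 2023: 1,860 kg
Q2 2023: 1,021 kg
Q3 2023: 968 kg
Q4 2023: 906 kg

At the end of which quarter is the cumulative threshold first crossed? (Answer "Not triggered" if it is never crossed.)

Through Q2 2021: 4,683 kg
Through Q3 2021: 6,747 kg
Through Q4 2021: 8,975 kg
Through Q1 2022: 10,147 kg
Through Q2 2022: 10,190 kg
Through Q3 2022: 16,876 kg
Through Q4 2022: 19,676 kg ← exceeds threshold

Q4 2022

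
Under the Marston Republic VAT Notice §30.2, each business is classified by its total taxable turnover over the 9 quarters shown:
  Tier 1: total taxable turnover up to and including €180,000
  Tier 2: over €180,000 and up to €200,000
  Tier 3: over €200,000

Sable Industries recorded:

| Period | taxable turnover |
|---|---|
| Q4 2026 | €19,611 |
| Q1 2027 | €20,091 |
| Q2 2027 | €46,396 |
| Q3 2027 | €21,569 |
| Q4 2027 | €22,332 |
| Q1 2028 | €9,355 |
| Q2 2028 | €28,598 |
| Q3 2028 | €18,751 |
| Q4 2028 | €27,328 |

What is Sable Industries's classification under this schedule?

Tier 3

Total taxable turnover: €19,611 + €20,091 + €46,396 + €21,569 + €22,332 + €9,355 + €28,598 + €18,751 + €27,328 = €214,031.
€214,031 > €200,000, so Tier 3 applies.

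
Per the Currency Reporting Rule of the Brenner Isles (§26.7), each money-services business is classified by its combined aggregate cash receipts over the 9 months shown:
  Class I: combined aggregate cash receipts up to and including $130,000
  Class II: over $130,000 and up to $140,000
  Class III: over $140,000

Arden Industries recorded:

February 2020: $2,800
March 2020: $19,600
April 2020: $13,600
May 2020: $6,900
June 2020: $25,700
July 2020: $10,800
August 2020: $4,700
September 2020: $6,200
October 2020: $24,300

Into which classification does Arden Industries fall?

Class I

Combined aggregate cash receipts: $2,800 + $19,600 + $13,600 + $6,900 + $25,700 + $10,800 + $4,700 + $6,200 + $24,300 = $114,600.
$114,600 ≤ $130,000, so Class I applies.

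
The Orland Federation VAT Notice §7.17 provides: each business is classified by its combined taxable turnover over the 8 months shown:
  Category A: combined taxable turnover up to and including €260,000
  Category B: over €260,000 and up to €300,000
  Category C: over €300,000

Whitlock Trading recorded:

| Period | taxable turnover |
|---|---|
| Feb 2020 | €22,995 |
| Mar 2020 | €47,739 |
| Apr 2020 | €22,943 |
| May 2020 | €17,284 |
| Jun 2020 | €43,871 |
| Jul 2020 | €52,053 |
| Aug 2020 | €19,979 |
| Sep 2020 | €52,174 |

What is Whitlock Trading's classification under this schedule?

Category B

Combined taxable turnover: €22,995 + €47,739 + €22,943 + €17,284 + €43,871 + €52,053 + €19,979 + €52,174 = €279,038.
€260,000 < €279,038 ≤ €300,000, so Category B applies.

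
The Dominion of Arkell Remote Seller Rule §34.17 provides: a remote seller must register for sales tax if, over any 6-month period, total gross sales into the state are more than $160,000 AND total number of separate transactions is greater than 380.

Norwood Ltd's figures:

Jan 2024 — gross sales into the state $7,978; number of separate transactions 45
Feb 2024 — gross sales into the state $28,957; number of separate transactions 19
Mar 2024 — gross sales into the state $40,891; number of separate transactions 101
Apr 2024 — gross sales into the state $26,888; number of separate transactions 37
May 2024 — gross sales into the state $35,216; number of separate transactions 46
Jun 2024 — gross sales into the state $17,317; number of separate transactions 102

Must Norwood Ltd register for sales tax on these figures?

No

Total gross sales into the state: $7,978 + $28,957 + $40,891 + $26,888 + $35,216 + $17,317 = $157,247 (≤ $160,000).
Total number of separate transactions: 45 + 19 + 101 + 37 + 46 + 102 = 350 (≤ 380).
The test is 'and': the rule requires both, and at least one is not exceeded.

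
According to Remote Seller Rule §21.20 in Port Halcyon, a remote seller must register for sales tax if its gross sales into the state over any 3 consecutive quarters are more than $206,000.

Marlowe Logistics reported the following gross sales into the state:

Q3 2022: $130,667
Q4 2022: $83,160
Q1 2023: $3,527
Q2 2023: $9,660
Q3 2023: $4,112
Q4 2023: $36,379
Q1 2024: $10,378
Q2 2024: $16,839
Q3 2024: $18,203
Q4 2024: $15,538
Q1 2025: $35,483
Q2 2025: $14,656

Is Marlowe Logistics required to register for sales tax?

Yes

Q3 2022–Q1 2023: $130,667 + $83,160 + $3,527 = $217,354 (over)
Q4 2022–Q2 2023: $83,160 + $3,527 + $9,660 = $96,347 (under)
Q1 2023–Q3 2023: $3,527 + $9,660 + $4,112 = $17,299 (under)
Q2 2023–Q4 2023: $9,660 + $4,112 + $36,379 = $50,151 (under)
Q3 2023–Q1 2024: $4,112 + $36,379 + $10,378 = $50,869 (under)
Q4 2023–Q2 2024: $36,379 + $10,378 + $16,839 = $63,596 (under)
Q1 2024–Q3 2024: $10,378 + $16,839 + $18,203 = $45,420 (under)
Q2 2024–Q4 2024: $16,839 + $18,203 + $15,538 = $50,580 (under)
Q3 2024–Q1 2025: $18,203 + $15,538 + $35,483 = $69,224 (under)
Q4 2024–Q2 2025: $15,538 + $35,483 + $14,656 = $65,677 (under)
At least one window exceeds $206,000.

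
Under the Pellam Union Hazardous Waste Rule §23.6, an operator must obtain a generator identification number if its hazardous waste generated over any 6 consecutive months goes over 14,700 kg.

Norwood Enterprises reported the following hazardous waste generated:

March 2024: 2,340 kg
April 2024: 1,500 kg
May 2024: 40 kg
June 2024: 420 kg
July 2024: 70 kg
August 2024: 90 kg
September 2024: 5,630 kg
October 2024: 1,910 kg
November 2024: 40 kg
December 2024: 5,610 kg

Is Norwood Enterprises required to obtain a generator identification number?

No

March 2024–August 2024: 2,340 kg + 1,500 kg + 40 kg + 420 kg + 70 kg + 90 kg = 4,460 kg (under)
April 2024–September 2024: 1,500 kg + 40 kg + 420 kg + 70 kg + 90 kg + 5,630 kg = 7,750 kg (under)
May 2024–October 2024: 40 kg + 420 kg + 70 kg + 90 kg + 5,630 kg + 1,910 kg = 8,160 kg (under)
June 2024–November 2024: 420 kg + 70 kg + 90 kg + 5,630 kg + 1,910 kg + 40 kg = 8,160 kg (under)
July 2024–December 2024: 70 kg + 90 kg + 5,630 kg + 1,910 kg + 40 kg + 5,610 kg = 13,350 kg (under)
No window exceeds 14,700 kg.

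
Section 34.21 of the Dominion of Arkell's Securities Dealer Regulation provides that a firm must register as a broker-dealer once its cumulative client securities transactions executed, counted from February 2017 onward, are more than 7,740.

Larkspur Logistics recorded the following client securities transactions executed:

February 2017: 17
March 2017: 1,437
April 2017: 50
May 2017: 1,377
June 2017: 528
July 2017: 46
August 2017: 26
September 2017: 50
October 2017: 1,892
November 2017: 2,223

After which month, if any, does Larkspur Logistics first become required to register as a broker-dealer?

Not triggered

Through February 2017: 17
Through March 2017: 1,454
Through April 2017: 1,504
Through May 2017: 2,881
Through June 2017: 3,409
Through July 2017: 3,455
Through August 2017: 3,481
Through September 2017: 3,531
Through October 2017: 5,423
Through November 2017: 7,646
Final cumulative total 7,646 ≤ 7,740; the threshold is never exceeded.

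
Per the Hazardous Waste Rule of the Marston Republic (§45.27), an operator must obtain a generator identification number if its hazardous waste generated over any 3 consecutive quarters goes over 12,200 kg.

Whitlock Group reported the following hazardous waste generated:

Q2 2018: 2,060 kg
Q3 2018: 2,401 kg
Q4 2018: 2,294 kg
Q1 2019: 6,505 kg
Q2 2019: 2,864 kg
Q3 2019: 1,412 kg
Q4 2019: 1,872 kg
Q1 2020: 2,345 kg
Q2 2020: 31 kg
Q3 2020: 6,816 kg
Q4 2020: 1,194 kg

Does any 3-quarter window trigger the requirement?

Q2 2018–Q4 2018: 2,060 kg + 2,401 kg + 2,294 kg = 6,755 kg (under)
Q3 2018–Q1 2019: 2,401 kg + 2,294 kg + 6,505 kg = 11,200 kg (under)
Q4 2018–Q2 2019: 2,294 kg + 6,505 kg + 2,864 kg = 11,663 kg (under)
Q1 2019–Q3 2019: 6,505 kg + 2,864 kg + 1,412 kg = 10,781 kg (under)
Q2 2019–Q4 2019: 2,864 kg + 1,412 kg + 1,872 kg = 6,148 kg (under)
Q3 2019–Q1 2020: 1,412 kg + 1,872 kg + 2,345 kg = 5,629 kg (under)
Q4 2019–Q2 2020: 1,872 kg + 2,345 kg + 31 kg = 4,248 kg (under)
Q1 2020–Q3 2020: 2,345 kg + 31 kg + 6,816 kg = 9,192 kg (under)
Q2 2020–Q4 2020: 31 kg + 6,816 kg + 1,194 kg = 8,041 kg (under)
No window exceeds 12,200 kg.

No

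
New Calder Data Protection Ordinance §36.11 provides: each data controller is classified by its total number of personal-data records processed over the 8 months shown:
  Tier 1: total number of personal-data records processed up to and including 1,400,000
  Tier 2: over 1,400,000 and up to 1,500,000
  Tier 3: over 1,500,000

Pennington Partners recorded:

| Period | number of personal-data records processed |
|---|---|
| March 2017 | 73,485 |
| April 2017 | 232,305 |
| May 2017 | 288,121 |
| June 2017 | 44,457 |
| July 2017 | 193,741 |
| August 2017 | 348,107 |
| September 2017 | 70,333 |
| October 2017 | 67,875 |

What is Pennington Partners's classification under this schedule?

Total number of personal-data records processed: 73,485 + 232,305 + 288,121 + 44,457 + 193,741 + 348,107 + 70,333 + 67,875 = 1,318,424.
1,318,424 ≤ 1,400,000, so Tier 1 applies.

Tier 1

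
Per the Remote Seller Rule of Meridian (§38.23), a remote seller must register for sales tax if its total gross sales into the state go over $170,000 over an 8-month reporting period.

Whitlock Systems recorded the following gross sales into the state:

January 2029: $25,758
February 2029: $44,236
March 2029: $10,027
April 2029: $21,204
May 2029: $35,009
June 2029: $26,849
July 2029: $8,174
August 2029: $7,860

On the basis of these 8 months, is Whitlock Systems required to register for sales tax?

Yes

Total gross sales into the state: $25,758 + $44,236 + $10,027 + $21,204 + $35,009 + $26,849 + $8,174 + $7,860 = $179,117.
$179,117 > $170,000, so the threshold is exceeded.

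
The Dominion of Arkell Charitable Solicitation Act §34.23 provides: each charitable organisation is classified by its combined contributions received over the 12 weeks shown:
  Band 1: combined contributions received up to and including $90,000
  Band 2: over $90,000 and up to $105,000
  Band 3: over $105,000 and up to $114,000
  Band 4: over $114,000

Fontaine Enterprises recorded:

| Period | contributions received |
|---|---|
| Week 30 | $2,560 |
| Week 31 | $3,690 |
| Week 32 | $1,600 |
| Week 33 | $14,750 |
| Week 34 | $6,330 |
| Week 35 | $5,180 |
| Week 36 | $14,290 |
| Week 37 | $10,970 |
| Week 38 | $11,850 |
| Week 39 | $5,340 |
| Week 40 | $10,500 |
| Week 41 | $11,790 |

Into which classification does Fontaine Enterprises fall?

Band 2

Combined contributions received: $2,560 + $3,690 + $1,600 + $14,750 + $6,330 + $5,180 + $14,290 + $10,970 + $11,850 + $5,340 + $10,500 + $11,790 = $98,850.
$90,000 < $98,850 ≤ $105,000, so Band 2 applies.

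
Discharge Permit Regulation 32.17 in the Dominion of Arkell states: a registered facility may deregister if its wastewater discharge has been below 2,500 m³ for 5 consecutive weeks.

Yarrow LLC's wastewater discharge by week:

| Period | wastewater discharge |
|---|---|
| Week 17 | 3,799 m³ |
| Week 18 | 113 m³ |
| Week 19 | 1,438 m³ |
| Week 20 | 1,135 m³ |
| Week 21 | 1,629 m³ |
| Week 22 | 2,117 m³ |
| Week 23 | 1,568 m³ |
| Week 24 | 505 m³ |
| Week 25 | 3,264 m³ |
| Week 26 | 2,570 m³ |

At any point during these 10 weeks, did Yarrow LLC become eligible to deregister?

Weeks below 2,500 m³: Week 18, Week 19, Week 20, Week 21, Week 22, Week 23, Week 24.
Longest run of consecutive weeks below the threshold: 7.
7 ≥ 5, so Yarrow LLC became eligible.

Yes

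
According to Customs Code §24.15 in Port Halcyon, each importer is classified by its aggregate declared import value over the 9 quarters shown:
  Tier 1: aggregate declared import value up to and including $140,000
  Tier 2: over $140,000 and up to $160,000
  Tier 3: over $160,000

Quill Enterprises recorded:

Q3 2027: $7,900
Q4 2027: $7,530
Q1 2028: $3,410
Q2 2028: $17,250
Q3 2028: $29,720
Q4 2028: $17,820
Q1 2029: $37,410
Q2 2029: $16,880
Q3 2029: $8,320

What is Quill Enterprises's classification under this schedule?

Tier 2

Aggregate declared import value: $7,900 + $7,530 + $3,410 + $17,250 + $29,720 + $17,820 + $37,410 + $16,880 + $8,320 = $146,240.
$140,000 < $146,240 ≤ $160,000, so Tier 2 applies.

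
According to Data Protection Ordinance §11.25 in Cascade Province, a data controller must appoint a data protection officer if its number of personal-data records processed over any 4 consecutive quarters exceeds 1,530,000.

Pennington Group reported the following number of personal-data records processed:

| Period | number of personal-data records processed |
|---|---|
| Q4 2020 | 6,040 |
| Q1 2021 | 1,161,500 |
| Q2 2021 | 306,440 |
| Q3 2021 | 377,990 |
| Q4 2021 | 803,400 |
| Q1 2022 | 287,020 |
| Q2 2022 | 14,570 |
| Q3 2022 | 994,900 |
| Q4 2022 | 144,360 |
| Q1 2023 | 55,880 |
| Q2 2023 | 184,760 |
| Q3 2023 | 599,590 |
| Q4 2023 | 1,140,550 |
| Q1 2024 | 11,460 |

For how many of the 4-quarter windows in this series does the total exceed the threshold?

Q4 2020–Q3 2021: 6,040 + 1,161,500 + 306,440 + 377,990 = 1,851,970 (over)
Q1 2021–Q4 2021: 1,161,500 + 306,440 + 377,990 + 803,400 = 2,649,330 (over)
Q2 2021–Q1 2022: 306,440 + 377,990 + 803,400 + 287,020 = 1,774,850 (over)
Q3 2021–Q2 2022: 377,990 + 803,400 + 287,020 + 14,570 = 1,482,980 (under)
Q4 2021–Q3 2022: 803,400 + 287,020 + 14,570 + 994,900 = 2,099,890 (over)
Q1 2022–Q4 2022: 287,020 + 14,570 + 994,900 + 144,360 = 1,440,850 (under)
Q2 2022–Q1 2023: 14,570 + 994,900 + 144,360 + 55,880 = 1,209,710 (under)
Q3 2022–Q2 2023: 994,900 + 144,360 + 55,880 + 184,760 = 1,379,900 (under)
Q4 2022–Q3 2023: 144,360 + 55,880 + 184,760 + 599,590 = 984,590 (under)
Q1 2023–Q4 2023: 55,880 + 184,760 + 599,590 + 1,140,550 = 1,980,780 (over)
Q2 2023–Q1 2024: 184,760 + 599,590 + 1,140,550 + 11,460 = 1,936,360 (over)
6 windows exceed the threshold.

6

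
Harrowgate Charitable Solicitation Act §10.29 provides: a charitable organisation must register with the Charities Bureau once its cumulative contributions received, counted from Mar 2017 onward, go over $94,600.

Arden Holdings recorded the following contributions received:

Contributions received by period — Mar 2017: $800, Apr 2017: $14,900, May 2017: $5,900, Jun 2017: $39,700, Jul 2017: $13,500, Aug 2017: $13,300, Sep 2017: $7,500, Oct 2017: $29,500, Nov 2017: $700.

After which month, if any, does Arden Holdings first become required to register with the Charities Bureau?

Through Mar 2017: $800
Through Apr 2017: $15,700
Through May 2017: $21,600
Through Jun 2017: $61,300
Through Jul 2017: $74,800
Through Aug 2017: $88,100
Through Sep 2017: $95,600 ← exceeds threshold

Sep 2017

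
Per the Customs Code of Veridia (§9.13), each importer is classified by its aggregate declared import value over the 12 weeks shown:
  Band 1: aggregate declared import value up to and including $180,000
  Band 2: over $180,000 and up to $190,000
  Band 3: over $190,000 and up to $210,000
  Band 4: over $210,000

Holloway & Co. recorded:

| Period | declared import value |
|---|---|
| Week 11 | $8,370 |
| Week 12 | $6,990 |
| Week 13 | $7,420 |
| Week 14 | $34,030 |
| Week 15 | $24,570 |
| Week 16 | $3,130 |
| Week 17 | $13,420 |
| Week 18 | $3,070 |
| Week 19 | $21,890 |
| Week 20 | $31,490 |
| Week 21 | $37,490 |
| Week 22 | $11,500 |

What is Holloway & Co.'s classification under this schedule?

Aggregate declared import value: $8,370 + $6,990 + $7,420 + $34,030 + $24,570 + $3,130 + $13,420 + $3,070 + $21,890 + $31,490 + $37,490 + $11,500 = $203,370.
$190,000 < $203,370 ≤ $210,000, so Band 3 applies.

Band 3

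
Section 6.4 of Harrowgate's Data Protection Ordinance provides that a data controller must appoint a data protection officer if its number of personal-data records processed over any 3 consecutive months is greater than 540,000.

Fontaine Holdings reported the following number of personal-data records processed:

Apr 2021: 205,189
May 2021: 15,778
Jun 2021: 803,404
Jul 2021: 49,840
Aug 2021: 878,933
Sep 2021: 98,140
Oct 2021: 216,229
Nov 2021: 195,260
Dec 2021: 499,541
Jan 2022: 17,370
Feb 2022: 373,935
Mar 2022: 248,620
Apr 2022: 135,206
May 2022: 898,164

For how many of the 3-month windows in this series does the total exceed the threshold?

Apr 2021–Jun 2021: 205,189 + 15,778 + 803,404 = 1,024,371 (over)
May 2021–Jul 2021: 15,778 + 803,404 + 49,840 = 869,022 (over)
Jun 2021–Aug 2021: 803,404 + 49,840 + 878,933 = 1,732,177 (over)
Jul 2021–Sep 2021: 49,840 + 878,933 + 98,140 = 1,026,913 (over)
Aug 2021–Oct 2021: 878,933 + 98,140 + 216,229 = 1,193,302 (over)
Sep 2021–Nov 2021: 98,140 + 216,229 + 195,260 = 509,629 (under)
Oct 2021–Dec 2021: 216,229 + 195,260 + 499,541 = 911,030 (over)
Nov 2021–Jan 2022: 195,260 + 499,541 + 17,370 = 712,171 (over)
Dec 2021–Feb 2022: 499,541 + 17,370 + 373,935 = 890,846 (over)
Jan 2022–Mar 2022: 17,370 + 373,935 + 248,620 = 639,925 (over)
Feb 2022–Apr 2022: 373,935 + 248,620 + 135,206 = 757,761 (over)
Mar 2022–May 2022: 248,620 + 135,206 + 898,164 = 1,281,990 (over)
11 windows exceed the threshold.

11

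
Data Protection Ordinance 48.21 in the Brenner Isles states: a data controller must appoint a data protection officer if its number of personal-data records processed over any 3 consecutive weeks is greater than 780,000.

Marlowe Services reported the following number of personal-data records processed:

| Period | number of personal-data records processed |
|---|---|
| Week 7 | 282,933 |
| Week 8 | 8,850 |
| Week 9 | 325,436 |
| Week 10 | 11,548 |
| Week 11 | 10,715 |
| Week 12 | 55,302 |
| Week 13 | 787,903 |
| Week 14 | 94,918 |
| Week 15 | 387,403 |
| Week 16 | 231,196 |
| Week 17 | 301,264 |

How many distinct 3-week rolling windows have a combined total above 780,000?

4

Week 7–Week 9: 282,933 + 8,850 + 325,436 = 617,219 (under)
Week 8–Week 10: 8,850 + 325,436 + 11,548 = 345,834 (under)
Week 9–Week 11: 325,436 + 11,548 + 10,715 = 347,699 (under)
Week 10–Week 12: 11,548 + 10,715 + 55,302 = 77,565 (under)
Week 11–Week 13: 10,715 + 55,302 + 787,903 = 853,920 (over)
Week 12–Week 14: 55,302 + 787,903 + 94,918 = 938,123 (over)
Week 13–Week 15: 787,903 + 94,918 + 387,403 = 1,270,224 (over)
Week 14–Week 16: 94,918 + 387,403 + 231,196 = 713,517 (under)
Week 15–Week 17: 387,403 + 231,196 + 301,264 = 919,863 (over)
4 windows exceed the threshold.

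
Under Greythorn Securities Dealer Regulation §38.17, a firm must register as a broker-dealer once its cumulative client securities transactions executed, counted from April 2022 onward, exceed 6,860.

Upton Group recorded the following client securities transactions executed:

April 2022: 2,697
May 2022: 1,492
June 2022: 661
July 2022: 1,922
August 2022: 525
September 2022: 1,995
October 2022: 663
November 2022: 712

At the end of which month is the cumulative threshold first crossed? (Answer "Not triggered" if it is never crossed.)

Through April 2022: 2,697
Through May 2022: 4,189
Through June 2022: 4,850
Through July 2022: 6,772
Through August 2022: 7,297 ← exceeds threshold

August 2022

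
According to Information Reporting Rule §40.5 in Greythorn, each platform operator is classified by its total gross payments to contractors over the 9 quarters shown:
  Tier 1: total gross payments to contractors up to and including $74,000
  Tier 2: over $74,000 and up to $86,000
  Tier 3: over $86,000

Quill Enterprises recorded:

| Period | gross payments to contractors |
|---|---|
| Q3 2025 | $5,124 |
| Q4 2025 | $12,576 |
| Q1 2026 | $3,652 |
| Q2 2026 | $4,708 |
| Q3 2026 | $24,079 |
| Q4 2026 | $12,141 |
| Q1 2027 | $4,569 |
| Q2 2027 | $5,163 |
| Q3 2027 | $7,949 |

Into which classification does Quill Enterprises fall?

Tier 2

Total gross payments to contractors: $5,124 + $12,576 + $3,652 + $4,708 + $24,079 + $12,141 + $4,569 + $5,163 + $7,949 = $79,961.
$74,000 < $79,961 ≤ $86,000, so Tier 2 applies.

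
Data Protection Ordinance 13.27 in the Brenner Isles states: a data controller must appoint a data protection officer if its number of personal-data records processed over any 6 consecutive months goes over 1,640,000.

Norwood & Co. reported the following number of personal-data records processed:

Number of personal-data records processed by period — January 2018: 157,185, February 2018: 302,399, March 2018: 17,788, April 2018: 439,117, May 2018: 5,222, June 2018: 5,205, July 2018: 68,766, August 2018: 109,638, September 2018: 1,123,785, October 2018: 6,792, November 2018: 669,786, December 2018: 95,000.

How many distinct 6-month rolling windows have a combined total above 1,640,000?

January 2018–June 2018: 157,185 + 302,399 + 17,788 + 439,117 + 5,222 + 5,205 = 926,916 (under)
February 2018–July 2018: 302,399 + 17,788 + 439,117 + 5,222 + 5,205 + 68,766 = 838,497 (under)
March 2018–August 2018: 17,788 + 439,117 + 5,222 + 5,205 + 68,766 + 109,638 = 645,736 (under)
April 2018–September 2018: 439,117 + 5,222 + 5,205 + 68,766 + 109,638 + 1,123,785 = 1,751,733 (over)
May 2018–October 2018: 5,222 + 5,205 + 68,766 + 109,638 + 1,123,785 + 6,792 = 1,319,408 (under)
June 2018–November 2018: 5,205 + 68,766 + 109,638 + 1,123,785 + 6,792 + 669,786 = 1,983,972 (over)
July 2018–December 2018: 68,766 + 109,638 + 1,123,785 + 6,792 + 669,786 + 95,000 = 2,073,767 (over)
3 windows exceed the threshold.

3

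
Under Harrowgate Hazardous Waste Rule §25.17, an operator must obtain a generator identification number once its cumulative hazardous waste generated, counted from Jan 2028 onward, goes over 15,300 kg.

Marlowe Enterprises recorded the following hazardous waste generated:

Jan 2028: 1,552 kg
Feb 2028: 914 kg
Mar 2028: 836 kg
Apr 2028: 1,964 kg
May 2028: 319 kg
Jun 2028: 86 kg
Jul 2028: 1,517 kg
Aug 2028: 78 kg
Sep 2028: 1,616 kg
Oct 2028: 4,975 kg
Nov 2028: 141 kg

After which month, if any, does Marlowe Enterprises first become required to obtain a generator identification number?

Through Jan 2028: 1,552 kg
Through Feb 2028: 2,466 kg
Through Mar 2028: 3,302 kg
Through Apr 2028: 5,266 kg
Through May 2028: 5,585 kg
Through Jun 2028: 5,671 kg
Through Jul 2028: 7,188 kg
Through Aug 2028: 7,266 kg
Through Sep 2028: 8,882 kg
Through Oct 2028: 13,857 kg
Through Nov 2028: 13,998 kg
Final cumulative total 13,998 kg ≤ 15,300 kg; the threshold is never exceeded.

Not triggered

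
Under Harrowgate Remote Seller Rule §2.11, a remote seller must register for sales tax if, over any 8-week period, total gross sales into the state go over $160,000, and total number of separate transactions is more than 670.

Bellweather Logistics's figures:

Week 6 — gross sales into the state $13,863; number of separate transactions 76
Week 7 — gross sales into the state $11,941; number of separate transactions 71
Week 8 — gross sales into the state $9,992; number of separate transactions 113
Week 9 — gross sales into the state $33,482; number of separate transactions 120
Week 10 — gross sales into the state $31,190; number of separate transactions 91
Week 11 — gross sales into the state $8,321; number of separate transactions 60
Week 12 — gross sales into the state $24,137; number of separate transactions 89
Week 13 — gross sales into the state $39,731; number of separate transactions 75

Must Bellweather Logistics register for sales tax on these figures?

Yes

Total gross sales into the state: $13,863 + $11,941 + $9,992 + $33,482 + $31,190 + $8,321 + $24,137 + $39,731 = $172,657 (> $160,000).
Total number of separate transactions: 76 + 71 + 113 + 120 + 91 + 60 + 89 + 75 = 695 (> 670).
The test is 'and': both thresholds are exceeded.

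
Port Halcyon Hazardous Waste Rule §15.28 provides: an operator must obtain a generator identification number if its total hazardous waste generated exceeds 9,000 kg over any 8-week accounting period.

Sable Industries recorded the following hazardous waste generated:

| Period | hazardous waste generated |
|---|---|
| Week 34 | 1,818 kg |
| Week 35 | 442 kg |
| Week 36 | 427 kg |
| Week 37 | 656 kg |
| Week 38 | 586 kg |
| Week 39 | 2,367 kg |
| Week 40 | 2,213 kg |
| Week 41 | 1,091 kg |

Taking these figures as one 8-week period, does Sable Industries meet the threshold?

Total hazardous waste generated: 1,818 kg + 442 kg + 427 kg + 656 kg + 586 kg + 2,367 kg + 2,213 kg + 1,091 kg = 9,600 kg.
9,600 kg > 9,000 kg, so the threshold is exceeded.

Yes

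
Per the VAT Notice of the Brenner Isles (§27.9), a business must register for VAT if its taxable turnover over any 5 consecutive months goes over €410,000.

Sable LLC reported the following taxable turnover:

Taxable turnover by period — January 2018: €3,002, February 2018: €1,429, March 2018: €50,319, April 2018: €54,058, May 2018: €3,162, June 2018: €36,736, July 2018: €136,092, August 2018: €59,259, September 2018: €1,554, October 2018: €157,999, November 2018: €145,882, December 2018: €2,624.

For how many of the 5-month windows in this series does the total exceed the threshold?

1

January 2018–May 2018: €3,002 + €1,429 + €50,319 + €54,058 + €3,162 = €111,970 (under)
February 2018–June 2018: €1,429 + €50,319 + €54,058 + €3,162 + €36,736 = €145,704 (under)
March 2018–July 2018: €50,319 + €54,058 + €3,162 + €36,736 + €136,092 = €280,367 (under)
April 2018–August 2018: €54,058 + €3,162 + €36,736 + €136,092 + €59,259 = €289,307 (under)
May 2018–September 2018: €3,162 + €36,736 + €136,092 + €59,259 + €1,554 = €236,803 (under)
June 2018–October 2018: €36,736 + €136,092 + €59,259 + €1,554 + €157,999 = €391,640 (under)
July 2018–November 2018: €136,092 + €59,259 + €1,554 + €157,999 + €145,882 = €500,786 (over)
August 2018–December 2018: €59,259 + €1,554 + €157,999 + €145,882 + €2,624 = €367,318 (under)
1 window exceeds the threshold.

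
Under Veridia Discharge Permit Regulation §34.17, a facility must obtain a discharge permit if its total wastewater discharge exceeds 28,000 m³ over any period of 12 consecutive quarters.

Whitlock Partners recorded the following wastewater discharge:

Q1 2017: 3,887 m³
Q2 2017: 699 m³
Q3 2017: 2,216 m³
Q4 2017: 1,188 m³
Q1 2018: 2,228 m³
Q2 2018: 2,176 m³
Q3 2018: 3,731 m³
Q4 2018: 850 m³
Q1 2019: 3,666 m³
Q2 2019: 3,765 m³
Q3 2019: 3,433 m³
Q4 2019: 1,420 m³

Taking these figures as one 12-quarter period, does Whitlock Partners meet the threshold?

Total wastewater discharge: 3,887 m³ + 699 m³ + 2,216 m³ + 1,188 m³ + 2,228 m³ + 2,176 m³ + 3,731 m³ + 850 m³ + 3,666 m³ + 3,765 m³ + 3,433 m³ + 1,420 m³ = 29,259 m³.
29,259 m³ > 28,000 m³, so the threshold is exceeded.

Yes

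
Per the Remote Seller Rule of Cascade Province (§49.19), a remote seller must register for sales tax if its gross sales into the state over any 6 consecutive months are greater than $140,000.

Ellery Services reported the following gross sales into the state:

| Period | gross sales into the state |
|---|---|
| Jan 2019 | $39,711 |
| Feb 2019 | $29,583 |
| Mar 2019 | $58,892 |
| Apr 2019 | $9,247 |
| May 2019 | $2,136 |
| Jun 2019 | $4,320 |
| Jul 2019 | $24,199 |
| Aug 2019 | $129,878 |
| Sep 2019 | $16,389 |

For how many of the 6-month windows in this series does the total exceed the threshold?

Jan 2019–Jun 2019: $39,711 + $29,583 + $58,892 + $9,247 + $2,136 + $4,320 = $143,889 (over)
Feb 2019–Jul 2019: $29,583 + $58,892 + $9,247 + $2,136 + $4,320 + $24,199 = $128,377 (under)
Mar 2019–Aug 2019: $58,892 + $9,247 + $2,136 + $4,320 + $24,199 + $129,878 = $228,672 (over)
Apr 2019–Sep 2019: $9,247 + $2,136 + $4,320 + $24,199 + $129,878 + $16,389 = $186,169 (over)
3 windows exceed the threshold.

3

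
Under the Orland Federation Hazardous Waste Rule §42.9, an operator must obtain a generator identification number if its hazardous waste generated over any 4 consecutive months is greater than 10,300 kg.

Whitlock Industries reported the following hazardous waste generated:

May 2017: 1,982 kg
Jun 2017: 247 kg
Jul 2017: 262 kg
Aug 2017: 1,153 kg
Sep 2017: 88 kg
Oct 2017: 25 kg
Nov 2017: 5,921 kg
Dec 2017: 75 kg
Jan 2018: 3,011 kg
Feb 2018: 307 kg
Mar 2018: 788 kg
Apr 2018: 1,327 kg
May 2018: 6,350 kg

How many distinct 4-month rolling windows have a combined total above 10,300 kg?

May 2017–Aug 2017: 1,982 kg + 247 kg + 262 kg + 1,153 kg = 3,644 kg (under)
Jun 2017–Sep 2017: 247 kg + 262 kg + 1,153 kg + 88 kg = 1,750 kg (under)
Jul 2017–Oct 2017: 262 kg + 1,153 kg + 88 kg + 25 kg = 1,528 kg (under)
Aug 2017–Nov 2017: 1,153 kg + 88 kg + 25 kg + 5,921 kg = 7,187 kg (under)
Sep 2017–Dec 2017: 88 kg + 25 kg + 5,921 kg + 75 kg = 6,109 kg (under)
Oct 2017–Jan 2018: 25 kg + 5,921 kg + 75 kg + 3,011 kg = 9,032 kg (under)
Nov 2017–Feb 2018: 5,921 kg + 75 kg + 3,011 kg + 307 kg = 9,314 kg (under)
Dec 2017–Mar 2018: 75 kg + 3,011 kg + 307 kg + 788 kg = 4,181 kg (under)
Jan 2018–Apr 2018: 3,011 kg + 307 kg + 788 kg + 1,327 kg = 5,433 kg (under)
Feb 2018–May 2018: 307 kg + 788 kg + 1,327 kg + 6,350 kg = 8,772 kg (under)
0 windows exceed the threshold.

0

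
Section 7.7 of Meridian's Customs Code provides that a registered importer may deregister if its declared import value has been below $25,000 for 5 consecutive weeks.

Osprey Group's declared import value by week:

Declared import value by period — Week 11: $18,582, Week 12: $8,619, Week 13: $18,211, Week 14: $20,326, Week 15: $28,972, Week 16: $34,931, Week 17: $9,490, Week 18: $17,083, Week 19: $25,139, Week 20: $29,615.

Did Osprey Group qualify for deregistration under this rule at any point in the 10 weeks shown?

No

Weeks below $25,000: Week 11, Week 12, Week 13, Week 14, Week 17, Week 18.
Longest run of consecutive weeks below the threshold: 4.
4 < 5, so Osprey Group never became eligible.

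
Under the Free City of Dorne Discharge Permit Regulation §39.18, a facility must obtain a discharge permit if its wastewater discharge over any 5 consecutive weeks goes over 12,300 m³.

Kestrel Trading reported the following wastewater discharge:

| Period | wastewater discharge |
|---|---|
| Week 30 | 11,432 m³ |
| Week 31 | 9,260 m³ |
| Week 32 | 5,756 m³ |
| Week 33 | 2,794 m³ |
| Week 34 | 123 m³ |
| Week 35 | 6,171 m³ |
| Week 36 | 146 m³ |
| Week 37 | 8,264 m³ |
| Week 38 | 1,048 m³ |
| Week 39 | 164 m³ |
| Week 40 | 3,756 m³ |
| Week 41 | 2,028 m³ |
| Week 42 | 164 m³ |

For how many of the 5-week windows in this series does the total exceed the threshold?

8

Week 30–Week 34: 11,432 m³ + 9,260 m³ + 5,756 m³ + 2,794 m³ + 123 m³ = 29,365 m³ (over)
Week 31–Week 35: 9,260 m³ + 5,756 m³ + 2,794 m³ + 123 m³ + 6,171 m³ = 24,104 m³ (over)
Week 32–Week 36: 5,756 m³ + 2,794 m³ + 123 m³ + 6,171 m³ + 146 m³ = 14,990 m³ (over)
Week 33–Week 37: 2,794 m³ + 123 m³ + 6,171 m³ + 146 m³ + 8,264 m³ = 17,498 m³ (over)
Week 34–Week 38: 123 m³ + 6,171 m³ + 146 m³ + 8,264 m³ + 1,048 m³ = 15,752 m³ (over)
Week 35–Week 39: 6,171 m³ + 146 m³ + 8,264 m³ + 1,048 m³ + 164 m³ = 15,793 m³ (over)
Week 36–Week 40: 146 m³ + 8,264 m³ + 1,048 m³ + 164 m³ + 3,756 m³ = 13,378 m³ (over)
Week 37–Week 41: 8,264 m³ + 1,048 m³ + 164 m³ + 3,756 m³ + 2,028 m³ = 15,260 m³ (over)
Week 38–Week 42: 1,048 m³ + 164 m³ + 3,756 m³ + 2,028 m³ + 164 m³ = 7,160 m³ (under)
8 windows exceed the threshold.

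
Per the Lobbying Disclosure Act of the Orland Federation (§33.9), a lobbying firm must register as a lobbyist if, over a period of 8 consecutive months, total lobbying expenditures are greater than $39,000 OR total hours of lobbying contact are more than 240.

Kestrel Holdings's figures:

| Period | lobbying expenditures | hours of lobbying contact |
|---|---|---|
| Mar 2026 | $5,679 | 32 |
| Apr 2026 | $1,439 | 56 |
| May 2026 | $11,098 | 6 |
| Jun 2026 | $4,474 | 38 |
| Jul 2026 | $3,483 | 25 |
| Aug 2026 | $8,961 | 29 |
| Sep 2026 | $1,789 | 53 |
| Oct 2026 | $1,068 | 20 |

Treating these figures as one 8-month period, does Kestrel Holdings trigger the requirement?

Yes

Total lobbying expenditures: $5,679 + $1,439 + $11,098 + $4,474 + $3,483 + $8,961 + $1,789 + $1,068 = $37,991 (≤ $39,000).
Total hours of lobbying contact: 32 + 56 + 6 + 38 + 25 + 29 + 53 + 20 = 259 (> 240).
The test is 'or': at least one threshold is exceeded.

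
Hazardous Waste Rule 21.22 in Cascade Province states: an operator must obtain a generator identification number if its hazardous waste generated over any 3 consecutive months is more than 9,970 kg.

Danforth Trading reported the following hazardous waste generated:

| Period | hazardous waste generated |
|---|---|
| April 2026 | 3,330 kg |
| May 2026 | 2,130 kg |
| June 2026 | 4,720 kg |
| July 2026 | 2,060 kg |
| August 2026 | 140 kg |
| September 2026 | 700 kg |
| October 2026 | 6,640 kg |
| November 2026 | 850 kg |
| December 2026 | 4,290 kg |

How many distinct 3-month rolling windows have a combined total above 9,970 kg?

April 2026–June 2026: 3,330 kg + 2,130 kg + 4,720 kg = 10,180 kg (over)
May 2026–July 2026: 2,130 kg + 4,720 kg + 2,060 kg = 8,910 kg (under)
June 2026–August 2026: 4,720 kg + 2,060 kg + 140 kg = 6,920 kg (under)
July 2026–September 2026: 2,060 kg + 140 kg + 700 kg = 2,900 kg (under)
August 2026–October 2026: 140 kg + 700 kg + 6,640 kg = 7,480 kg (under)
September 2026–November 2026: 700 kg + 6,640 kg + 850 kg = 8,190 kg (under)
October 2026–December 2026: 6,640 kg + 850 kg + 4,290 kg = 11,780 kg (over)
2 windows exceed the threshold.

2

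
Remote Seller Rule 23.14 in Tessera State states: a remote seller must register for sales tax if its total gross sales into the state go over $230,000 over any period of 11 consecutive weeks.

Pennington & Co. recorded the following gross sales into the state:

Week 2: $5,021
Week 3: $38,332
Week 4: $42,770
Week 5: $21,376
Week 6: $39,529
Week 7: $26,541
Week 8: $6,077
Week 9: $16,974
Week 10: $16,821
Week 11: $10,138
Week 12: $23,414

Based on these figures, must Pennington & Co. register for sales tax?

Yes

Total gross sales into the state: $5,021 + $38,332 + $42,770 + $21,376 + $39,529 + $26,541 + $6,077 + $16,974 + $16,821 + $10,138 + $23,414 = $246,993.
$246,993 > $230,000, so the threshold is exceeded.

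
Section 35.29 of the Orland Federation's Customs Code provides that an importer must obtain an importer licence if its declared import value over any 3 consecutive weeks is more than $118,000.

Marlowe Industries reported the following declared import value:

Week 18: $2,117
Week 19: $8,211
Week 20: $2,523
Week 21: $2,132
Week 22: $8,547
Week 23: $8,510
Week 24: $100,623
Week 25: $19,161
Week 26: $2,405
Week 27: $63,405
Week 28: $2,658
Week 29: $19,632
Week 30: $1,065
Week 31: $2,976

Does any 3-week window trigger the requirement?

Week 18–Week 20: $2,117 + $8,211 + $2,523 = $12,851 (under)
Week 19–Week 21: $8,211 + $2,523 + $2,132 = $12,866 (under)
Week 20–Week 22: $2,523 + $2,132 + $8,547 = $13,202 (under)
Week 21–Week 23: $2,132 + $8,547 + $8,510 = $19,189 (under)
Week 22–Week 24: $8,547 + $8,510 + $100,623 = $117,680 (under)
Week 23–Week 25: $8,510 + $100,623 + $19,161 = $128,294 (over)
Week 24–Week 26: $100,623 + $19,161 + $2,405 = $122,189 (over)
Week 25–Week 27: $19,161 + $2,405 + $63,405 = $84,971 (under)
Week 26–Week 28: $2,405 + $63,405 + $2,658 = $68,468 (under)
Week 27–Week 29: $63,405 + $2,658 + $19,632 = $85,695 (under)
Week 28–Week 30: $2,658 + $19,632 + $1,065 = $23,355 (under)
Week 29–Week 31: $19,632 + $1,065 + $2,976 = $23,673 (under)
At least one window exceeds $118,000.

Yes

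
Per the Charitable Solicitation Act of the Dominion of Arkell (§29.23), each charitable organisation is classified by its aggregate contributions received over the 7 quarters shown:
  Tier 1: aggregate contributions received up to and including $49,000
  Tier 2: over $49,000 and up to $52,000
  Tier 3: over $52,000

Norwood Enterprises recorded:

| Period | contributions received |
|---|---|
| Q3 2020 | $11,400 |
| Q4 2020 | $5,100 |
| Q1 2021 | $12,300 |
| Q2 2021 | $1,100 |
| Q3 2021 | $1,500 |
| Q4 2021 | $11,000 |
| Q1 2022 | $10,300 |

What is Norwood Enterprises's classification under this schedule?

Tier 3

Aggregate contributions received: $11,400 + $5,100 + $12,300 + $1,100 + $1,500 + $11,000 + $10,300 = $52,700.
$52,700 > $52,000, so Tier 3 applies.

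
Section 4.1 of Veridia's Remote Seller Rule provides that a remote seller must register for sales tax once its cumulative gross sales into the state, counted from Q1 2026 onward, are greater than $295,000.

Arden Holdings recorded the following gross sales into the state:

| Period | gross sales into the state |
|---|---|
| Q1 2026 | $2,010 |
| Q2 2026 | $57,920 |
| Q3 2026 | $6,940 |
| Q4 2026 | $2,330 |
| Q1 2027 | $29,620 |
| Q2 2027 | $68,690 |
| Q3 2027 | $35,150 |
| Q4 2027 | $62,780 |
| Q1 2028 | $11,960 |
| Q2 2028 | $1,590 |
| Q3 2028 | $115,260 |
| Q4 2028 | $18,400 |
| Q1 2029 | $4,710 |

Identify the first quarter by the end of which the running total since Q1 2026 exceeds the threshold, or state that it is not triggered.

Through Q1 2026: $2,010
Through Q2 2026: $59,930
Through Q3 2026: $66,870
Through Q4 2026: $69,200
Through Q1 2027: $98,820
Through Q2 2027: $167,510
Through Q3 2027: $202,660
Through Q4 2027: $265,440
Through Q1 2028: $277,400
Through Q2 2028: $278,990
Through Q3 2028: $394,250 ← exceeds threshold

Q3 2028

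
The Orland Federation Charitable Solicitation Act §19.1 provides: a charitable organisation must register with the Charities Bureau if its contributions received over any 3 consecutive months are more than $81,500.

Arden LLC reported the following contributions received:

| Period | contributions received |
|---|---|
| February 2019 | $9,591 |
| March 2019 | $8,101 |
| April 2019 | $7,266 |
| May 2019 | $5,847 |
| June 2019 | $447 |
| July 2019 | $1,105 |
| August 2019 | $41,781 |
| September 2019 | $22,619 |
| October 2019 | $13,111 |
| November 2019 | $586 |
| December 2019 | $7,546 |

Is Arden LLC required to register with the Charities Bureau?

February 2019–April 2019: $9,591 + $8,101 + $7,266 = $24,958 (under)
March 2019–May 2019: $8,101 + $7,266 + $5,847 = $21,214 (under)
April 2019–June 2019: $7,266 + $5,847 + $447 = $13,560 (under)
May 2019–July 2019: $5,847 + $447 + $1,105 = $7,399 (under)
June 2019–August 2019: $447 + $1,105 + $41,781 = $43,333 (under)
July 2019–September 2019: $1,105 + $41,781 + $22,619 = $65,505 (under)
August 2019–October 2019: $41,781 + $22,619 + $13,111 = $77,511 (under)
September 2019–November 2019: $22,619 + $13,111 + $586 = $36,316 (under)
October 2019–December 2019: $13,111 + $586 + $7,546 = $21,243 (under)
No window exceeds $81,500.

No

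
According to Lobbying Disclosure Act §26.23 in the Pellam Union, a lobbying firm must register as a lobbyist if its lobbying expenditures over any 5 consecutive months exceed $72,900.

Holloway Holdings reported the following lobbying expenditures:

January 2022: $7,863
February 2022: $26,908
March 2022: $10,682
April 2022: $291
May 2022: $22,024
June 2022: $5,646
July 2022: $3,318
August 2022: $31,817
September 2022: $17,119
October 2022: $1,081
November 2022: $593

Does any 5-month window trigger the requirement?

Yes

January 2022–May 2022: $7,863 + $26,908 + $10,682 + $291 + $22,024 = $67,768 (under)
February 2022–June 2022: $26,908 + $10,682 + $291 + $22,024 + $5,646 = $65,551 (under)
March 2022–July 2022: $10,682 + $291 + $22,024 + $5,646 + $3,318 = $41,961 (under)
April 2022–August 2022: $291 + $22,024 + $5,646 + $3,318 + $31,817 = $63,096 (under)
May 2022–September 2022: $22,024 + $5,646 + $3,318 + $31,817 + $17,119 = $79,924 (over)
June 2022–October 2022: $5,646 + $3,318 + $31,817 + $17,119 + $1,081 = $58,981 (under)
July 2022–November 2022: $3,318 + $31,817 + $17,119 + $1,081 + $593 = $53,928 (under)
At least one window exceeds $72,900.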